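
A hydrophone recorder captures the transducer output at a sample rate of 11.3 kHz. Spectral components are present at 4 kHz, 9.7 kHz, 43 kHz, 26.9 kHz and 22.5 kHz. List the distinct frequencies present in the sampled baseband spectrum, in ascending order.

fs/2 = 5.65 kHz.
4 kHz ≤ fs/2 = 5.65 kHz, passes unchanged.
9.7 kHz > fs/2 = 5.65 kHz, folds to fs − 9.7 kHz = 1.6 kHz.
43 kHz mod fs = 9.1 kHz.
9.1 kHz > fs/2 = 5.65 kHz, folds to fs − 9.1 kHz = 2.2 kHz.
26.9 kHz mod fs = 4.3 kHz.
4.3 kHz ≤ fs/2 = 5.65 kHz, appears at 4.3 kHz.
22.5 kHz mod fs = 11.2 kHz.
11.2 kHz > fs/2 = 5.65 kHz, folds to fs − 11.2 kHz = 0.1 kHz.
Distinct values: {0.1 kHz, 1.6 kHz, 2.2 kHz, 4 kHz, 4.3 kHz}.

0.1 kHz, 1.6 kHz, 2.2 kHz, 4 kHz, 4.3 kHz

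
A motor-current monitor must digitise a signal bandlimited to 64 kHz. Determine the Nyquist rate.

Nyquist rate = 2 × 64 kHz = 128 kHz.

128 kHz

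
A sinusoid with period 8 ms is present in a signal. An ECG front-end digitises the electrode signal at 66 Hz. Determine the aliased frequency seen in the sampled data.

7 Hz

T = 8 ms → f = 1/T = 125 Hz.
125 Hz mod fs = 59 Hz.
59 Hz > fs/2 = 33 Hz, folds to fs − 59 Hz = 7 Hz.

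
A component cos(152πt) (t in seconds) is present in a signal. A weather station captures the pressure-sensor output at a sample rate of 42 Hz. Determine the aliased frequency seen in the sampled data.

8 Hz

ω = 152π rad/s → f = ω/(2π) = 76 Hz.
76 Hz mod fs = 34 Hz.
34 Hz > fs/2 = 21 Hz, folds to fs − 34 Hz = 8 Hz.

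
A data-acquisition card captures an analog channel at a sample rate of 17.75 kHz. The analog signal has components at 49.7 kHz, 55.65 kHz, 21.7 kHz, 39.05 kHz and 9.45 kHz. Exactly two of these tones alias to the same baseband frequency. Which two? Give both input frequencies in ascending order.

39.05 kHz, 49.7 kHz

fs/2 = 8.875 kHz.
49.7 kHz mod fs = 14.2 kHz.
14.2 kHz > fs/2 = 8.875 kHz, folds to fs − 14.2 kHz = 3.55 kHz.
55.65 kHz mod fs = 2.4 kHz.
2.4 kHz ≤ fs/2 = 8.875 kHz, appears at 2.4 kHz.
21.7 kHz mod fs = 3.95 kHz.
3.95 kHz ≤ fs/2 = 8.875 kHz, appears at 3.95 kHz.
39.05 kHz mod fs = 3.55 kHz.
3.55 kHz ≤ fs/2 = 8.875 kHz, appears at 3.55 kHz.
9.45 kHz > fs/2 = 8.875 kHz, folds to fs − 9.45 kHz = 8.3 kHz.
39.05 kHz and 49.7 kHz both map to 3.55 kHz.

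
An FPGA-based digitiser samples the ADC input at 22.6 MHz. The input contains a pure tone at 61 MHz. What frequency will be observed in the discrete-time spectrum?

6.8 MHz

61 MHz mod fs = 15.8 MHz.
15.8 MHz > fs/2 = 11.3 MHz, folds to fs − 15.8 MHz = 6.8 MHz.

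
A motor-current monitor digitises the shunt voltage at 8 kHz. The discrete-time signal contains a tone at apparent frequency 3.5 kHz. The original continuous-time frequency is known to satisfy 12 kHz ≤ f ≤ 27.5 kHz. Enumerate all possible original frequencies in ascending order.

12.5 kHz, 19.5 kHz, 20.5 kHz, 27.5 kHz

Frequencies that alias to 3.5 kHz are k·fs ± 3.5 kHz for integer k ≥ 0.
k=0: 3.5 kHz.
k=1: 4.5 kHz, 11.5 kHz.
k=2: 12.5 kHz, 19.5 kHz.
k=3: 20.5 kHz, 27.5 kHz.
k=4: 28.5 kHz, 35.5 kHz.
Within [12 kHz, 27.5 kHz]: 12.5 kHz, 19.5 kHz, 20.5 kHz, 27.5 kHz.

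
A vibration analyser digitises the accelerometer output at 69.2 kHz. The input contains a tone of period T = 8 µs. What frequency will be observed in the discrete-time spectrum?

T = 8 µs → f = 1/T = 125 kHz.
125 kHz mod fs = 55.8 kHz.
55.8 kHz > fs/2 = 34.6 kHz, folds to fs − 55.8 kHz = 13.4 kHz.

13.4 kHz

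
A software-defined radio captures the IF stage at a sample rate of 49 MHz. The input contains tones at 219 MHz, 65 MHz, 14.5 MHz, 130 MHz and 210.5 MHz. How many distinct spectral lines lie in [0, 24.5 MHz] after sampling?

4

fs/2 = 24.5 MHz.
219 MHz mod fs = 23 MHz.
23 MHz ≤ fs/2 = 24.5 MHz, appears at 23 MHz.
65 MHz mod fs = 16 MHz.
16 MHz ≤ fs/2 = 24.5 MHz, appears at 16 MHz.
14.5 MHz ≤ fs/2 = 24.5 MHz, passes unchanged.
130 MHz mod fs = 32 MHz.
32 MHz > fs/2 = 24.5 MHz, folds to fs − 32 MHz = 17 MHz.
210.5 MHz mod fs = 14.5 MHz.
14.5 MHz ≤ fs/2 = 24.5 MHz, appears at 14.5 MHz.
Distinct values: {14.5 MHz, 16 MHz, 17 MHz, 23 MHz} → 4.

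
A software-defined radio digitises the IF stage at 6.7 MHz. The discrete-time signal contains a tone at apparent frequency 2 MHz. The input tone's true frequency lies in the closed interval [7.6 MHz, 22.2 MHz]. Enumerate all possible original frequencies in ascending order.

Frequencies that alias to 2 MHz are k·fs ± 2 MHz for integer k ≥ 0.
k=0: 2 MHz.
k=1: 4.7 MHz, 8.7 MHz.
k=2: 11.4 MHz, 15.4 MHz.
k=3: 18.1 MHz, 22.1 MHz.
k=4: 24.8 MHz, 28.8 MHz.
Within [7.6 MHz, 22.2 MHz]: 8.7 MHz, 11.4 MHz, 15.4 MHz, 18.1 MHz, 22.1 MHz.

8.7 MHz, 11.4 MHz, 15.4 MHz, 18.1 MHz, 22.1 MHz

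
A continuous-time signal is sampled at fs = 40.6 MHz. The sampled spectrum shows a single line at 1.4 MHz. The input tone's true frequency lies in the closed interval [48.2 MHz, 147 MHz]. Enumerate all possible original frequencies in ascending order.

Frequencies that alias to 1.4 MHz are k·fs ± 1.4 MHz for integer k ≥ 0.
k=0: 1.4 MHz.
k=1: 39.2 MHz, 42 MHz.
k=2: 79.8 MHz, 82.6 MHz.
k=3: 120.4 MHz, 123.2 MHz.
k=4: 161 MHz, 163.8 MHz.
Within [48.2 MHz, 147 MHz]: 79.8 MHz, 82.6 MHz, 120.4 MHz, 123.2 MHz.

79.8 MHz, 82.6 MHz, 120.4 MHz, 123.2 MHz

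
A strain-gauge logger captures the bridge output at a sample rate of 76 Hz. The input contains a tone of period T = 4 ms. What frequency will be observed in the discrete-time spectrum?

22 Hz

T = 4 ms → f = 1/T = 250 Hz.
250 Hz mod fs = 22 Hz.
22 Hz ≤ fs/2 = 38 Hz, appears at 22 Hz.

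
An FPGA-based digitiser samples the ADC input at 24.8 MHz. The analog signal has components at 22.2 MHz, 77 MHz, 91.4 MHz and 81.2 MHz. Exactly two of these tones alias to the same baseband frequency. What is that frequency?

2.6 MHz

fs/2 = 12.4 MHz.
22.2 MHz > fs/2 = 12.4 MHz, folds to fs − 22.2 MHz = 2.6 MHz.
77 MHz mod fs = 2.6 MHz.
2.6 MHz ≤ fs/2 = 12.4 MHz, appears at 2.6 MHz.
91.4 MHz mod fs = 17 MHz.
17 MHz > fs/2 = 12.4 MHz, folds to fs − 17 MHz = 7.8 MHz.
81.2 MHz mod fs = 6.8 MHz.
6.8 MHz ≤ fs/2 = 12.4 MHz, appears at 6.8 MHz.
22.2 MHz and 77 MHz both map to 2.6 MHz.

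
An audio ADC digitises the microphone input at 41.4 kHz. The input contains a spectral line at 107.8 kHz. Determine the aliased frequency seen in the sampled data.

16.4 kHz

107.8 kHz mod fs = 25 kHz.
25 kHz > fs/2 = 20.7 kHz, folds to fs − 25 kHz = 16.4 kHz.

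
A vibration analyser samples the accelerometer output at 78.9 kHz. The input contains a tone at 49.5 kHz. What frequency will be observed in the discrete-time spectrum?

29.4 kHz

49.5 kHz > fs/2 = 39.45 kHz, folds to fs − 49.5 kHz = 29.4 kHz.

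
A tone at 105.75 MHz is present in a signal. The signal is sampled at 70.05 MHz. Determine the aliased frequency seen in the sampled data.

105.75 MHz mod fs = 35.7 MHz.
35.7 MHz > fs/2 = 35.025 MHz, folds to fs − 35.7 MHz = 34.35 MHz.

34.35 MHz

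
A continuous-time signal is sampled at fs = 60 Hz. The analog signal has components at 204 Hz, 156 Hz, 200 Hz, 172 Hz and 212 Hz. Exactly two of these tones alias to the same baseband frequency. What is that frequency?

fs/2 = 30 Hz.
204 Hz mod fs = 24 Hz.
24 Hz ≤ fs/2 = 30 Hz, appears at 24 Hz.
156 Hz mod fs = 36 Hz.
36 Hz > fs/2 = 30 Hz, folds to fs − 36 Hz = 24 Hz.
200 Hz mod fs = 20 Hz.
20 Hz ≤ fs/2 = 30 Hz, appears at 20 Hz.
172 Hz mod fs = 52 Hz.
52 Hz > fs/2 = 30 Hz, folds to fs − 52 Hz = 8 Hz.
212 Hz mod fs = 32 Hz.
32 Hz > fs/2 = 30 Hz, folds to fs − 32 Hz = 28 Hz.
156 Hz and 204 Hz both map to 24 Hz.

24 Hz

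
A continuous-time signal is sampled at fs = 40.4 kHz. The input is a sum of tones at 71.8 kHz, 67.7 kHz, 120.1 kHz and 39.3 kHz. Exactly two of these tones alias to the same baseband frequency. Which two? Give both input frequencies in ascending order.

fs/2 = 20.2 kHz.
71.8 kHz mod fs = 31.4 kHz.
31.4 kHz > fs/2 = 20.2 kHz, folds to fs − 31.4 kHz = 9 kHz.
67.7 kHz mod fs = 27.3 kHz.
27.3 kHz > fs/2 = 20.2 kHz, folds to fs − 27.3 kHz = 13.1 kHz.
120.1 kHz mod fs = 39.3 kHz.
39.3 kHz > fs/2 = 20.2 kHz, folds to fs − 39.3 kHz = 1.1 kHz.
39.3 kHz > fs/2 = 20.2 kHz, folds to fs − 39.3 kHz = 1.1 kHz.
39.3 kHz and 120.1 kHz both map to 1.1 kHz.

39.3 kHz, 120.1 kHz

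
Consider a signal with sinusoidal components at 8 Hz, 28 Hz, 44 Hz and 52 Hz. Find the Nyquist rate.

Highest-frequency component: 52 Hz.
Nyquist rate = 2 × 52 Hz = 104 Hz.

104 Hz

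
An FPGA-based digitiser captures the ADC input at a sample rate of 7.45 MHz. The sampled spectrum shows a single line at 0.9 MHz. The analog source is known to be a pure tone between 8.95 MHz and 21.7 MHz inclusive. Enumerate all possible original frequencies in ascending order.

14 MHz, 15.8 MHz, 21.45 MHz

Frequencies that alias to 0.9 MHz are k·fs ± 0.9 MHz for integer k ≥ 0.
k=0: 0.9 MHz.
k=1: 6.55 MHz, 8.35 MHz.
k=2: 14 MHz, 15.8 MHz.
k=3: 21.45 MHz, 23.25 MHz.
k=4: 28.9 MHz, 30.7 MHz.
Within [8.95 MHz, 21.7 MHz]: 14 MHz, 15.8 MHz, 21.45 MHz.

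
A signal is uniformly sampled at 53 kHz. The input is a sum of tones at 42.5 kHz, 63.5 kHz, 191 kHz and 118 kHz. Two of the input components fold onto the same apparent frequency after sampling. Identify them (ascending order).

42.5 kHz, 63.5 kHz

fs/2 = 26.5 kHz.
42.5 kHz > fs/2 = 26.5 kHz, folds to fs − 42.5 kHz = 10.5 kHz.
63.5 kHz mod fs = 10.5 kHz.
10.5 kHz ≤ fs/2 = 26.5 kHz, appears at 10.5 kHz.
191 kHz mod fs = 32 kHz.
32 kHz > fs/2 = 26.5 kHz, folds to fs − 32 kHz = 21 kHz.
118 kHz mod fs = 12 kHz.
12 kHz ≤ fs/2 = 26.5 kHz, appears at 12 kHz.
42.5 kHz and 63.5 kHz both map to 10.5 kHz.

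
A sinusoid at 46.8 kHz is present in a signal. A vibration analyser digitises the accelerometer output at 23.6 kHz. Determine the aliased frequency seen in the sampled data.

0.4 kHz

46.8 kHz mod fs = 23.2 kHz.
23.2 kHz > fs/2 = 11.8 kHz, folds to fs − 23.2 kHz = 0.4 kHz.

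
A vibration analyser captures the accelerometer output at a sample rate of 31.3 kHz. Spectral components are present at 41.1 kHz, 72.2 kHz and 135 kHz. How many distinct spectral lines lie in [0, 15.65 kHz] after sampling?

2

fs/2 = 15.65 kHz.
41.1 kHz mod fs = 9.8 kHz.
9.8 kHz ≤ fs/2 = 15.65 kHz, appears at 9.8 kHz.
72.2 kHz mod fs = 9.6 kHz.
9.6 kHz ≤ fs/2 = 15.65 kHz, appears at 9.6 kHz.
135 kHz mod fs = 9.8 kHz.
9.8 kHz ≤ fs/2 = 15.65 kHz, appears at 9.8 kHz.
Distinct values: {9.6 kHz, 9.8 kHz} → 2.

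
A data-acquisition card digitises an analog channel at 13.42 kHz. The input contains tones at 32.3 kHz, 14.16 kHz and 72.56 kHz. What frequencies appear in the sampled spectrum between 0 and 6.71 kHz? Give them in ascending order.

fs/2 = 6.71 kHz.
32.3 kHz mod fs = 5.46 kHz.
5.46 kHz ≤ fs/2 = 6.71 kHz, appears at 5.46 kHz.
14.16 kHz mod fs = 0.74 kHz.
0.74 kHz ≤ fs/2 = 6.71 kHz, appears at 0.74 kHz.
72.56 kHz mod fs = 5.46 kHz.
5.46 kHz ≤ fs/2 = 6.71 kHz, appears at 5.46 kHz.
Distinct values: {0.74 kHz, 5.46 kHz}.

0.74 kHz, 5.46 kHz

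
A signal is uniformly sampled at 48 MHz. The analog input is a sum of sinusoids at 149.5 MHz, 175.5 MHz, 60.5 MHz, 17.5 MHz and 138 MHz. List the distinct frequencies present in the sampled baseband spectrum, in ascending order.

fs/2 = 24 MHz.
149.5 MHz mod fs = 5.5 MHz.
5.5 MHz ≤ fs/2 = 24 MHz, appears at 5.5 MHz.
175.5 MHz mod fs = 31.5 MHz.
31.5 MHz > fs/2 = 24 MHz, folds to fs − 31.5 MHz = 16.5 MHz.
60.5 MHz mod fs = 12.5 MHz.
12.5 MHz ≤ fs/2 = 24 MHz, appears at 12.5 MHz.
17.5 MHz ≤ fs/2 = 24 MHz, passes unchanged.
138 MHz mod fs = 42 MHz.
42 MHz > fs/2 = 24 MHz, folds to fs − 42 MHz = 6 MHz.
Distinct values: {5.5 MHz, 6 MHz, 12.5 MHz, 16.5 MHz, 17.5 MHz}.

5.5 MHz, 6 MHz, 12.5 MHz, 16.5 MHz, 17.5 MHz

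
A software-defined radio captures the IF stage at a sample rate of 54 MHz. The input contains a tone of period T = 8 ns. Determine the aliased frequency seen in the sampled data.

17 MHz

T = 8 ns → f = 1/T = 125 MHz.
125 MHz mod fs = 17 MHz.
17 MHz ≤ fs/2 = 27 MHz, appears at 17 MHz.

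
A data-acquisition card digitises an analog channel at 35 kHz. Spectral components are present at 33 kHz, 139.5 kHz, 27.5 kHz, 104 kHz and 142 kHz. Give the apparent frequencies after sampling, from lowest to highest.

0.5 kHz, 1 kHz, 2 kHz, 7.5 kHz

fs/2 = 17.5 kHz.
33 kHz > fs/2 = 17.5 kHz, folds to fs − 33 kHz = 2 kHz.
139.5 kHz mod fs = 34.5 kHz.
34.5 kHz > fs/2 = 17.5 kHz, folds to fs − 34.5 kHz = 0.5 kHz.
27.5 kHz > fs/2 = 17.5 kHz, folds to fs − 27.5 kHz = 7.5 kHz.
104 kHz mod fs = 34 kHz.
34 kHz > fs/2 = 17.5 kHz, folds to fs − 34 kHz = 1 kHz.
142 kHz mod fs = 2 kHz.
2 kHz ≤ fs/2 = 17.5 kHz, appears at 2 kHz.
Distinct values: {0.5 kHz, 1 kHz, 2 kHz, 7.5 kHz}.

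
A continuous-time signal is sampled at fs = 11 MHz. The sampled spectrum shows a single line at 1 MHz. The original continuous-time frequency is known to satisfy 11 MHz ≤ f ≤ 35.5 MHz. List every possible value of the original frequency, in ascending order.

12 MHz, 21 MHz, 23 MHz, 32 MHz, 34 MHz

Frequencies that alias to 1 MHz are k·fs ± 1 MHz for integer k ≥ 0.
k=0: 1 MHz.
k=1: 10 MHz, 12 MHz.
k=2: 21 MHz, 23 MHz.
k=3: 32 MHz, 34 MHz.
k=4: 43 MHz, 45 MHz.
Within [11 MHz, 35.5 MHz]: 12 MHz, 21 MHz, 23 MHz, 32 MHz, 34 MHz.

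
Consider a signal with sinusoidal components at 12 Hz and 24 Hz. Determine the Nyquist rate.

48 Hz

Highest-frequency component: 24 Hz.
Nyquist rate = 2 × 24 Hz = 48 Hz.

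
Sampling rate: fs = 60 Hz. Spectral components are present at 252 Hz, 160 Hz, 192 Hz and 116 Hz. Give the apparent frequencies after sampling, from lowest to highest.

fs/2 = 30 Hz.
252 Hz mod fs = 12 Hz.
12 Hz ≤ fs/2 = 30 Hz, appears at 12 Hz.
160 Hz mod fs = 40 Hz.
40 Hz > fs/2 = 30 Hz, folds to fs − 40 Hz = 20 Hz.
192 Hz mod fs = 12 Hz.
12 Hz ≤ fs/2 = 30 Hz, appears at 12 Hz.
116 Hz mod fs = 56 Hz.
56 Hz > fs/2 = 30 Hz, folds to fs − 56 Hz = 4 Hz.
Distinct values: {4 Hz, 12 Hz, 20 Hz}.

4 Hz, 12 Hz, 20 Hz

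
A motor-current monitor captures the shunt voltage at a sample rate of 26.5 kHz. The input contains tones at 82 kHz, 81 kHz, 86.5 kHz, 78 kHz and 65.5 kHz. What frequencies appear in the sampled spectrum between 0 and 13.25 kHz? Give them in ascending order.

1.5 kHz, 2.5 kHz, 7 kHz, 12.5 kHz

fs/2 = 13.25 kHz.
82 kHz mod fs = 2.5 kHz.
2.5 kHz ≤ fs/2 = 13.25 kHz, appears at 2.5 kHz.
81 kHz mod fs = 1.5 kHz.
1.5 kHz ≤ fs/2 = 13.25 kHz, appears at 1.5 kHz.
86.5 kHz mod fs = 7 kHz.
7 kHz ≤ fs/2 = 13.25 kHz, appears at 7 kHz.
78 kHz mod fs = 25 kHz.
25 kHz > fs/2 = 13.25 kHz, folds to fs − 25 kHz = 1.5 kHz.
65.5 kHz mod fs = 12.5 kHz.
12.5 kHz ≤ fs/2 = 13.25 kHz, appears at 12.5 kHz.
Distinct values: {1.5 kHz, 2.5 kHz, 7 kHz, 12.5 kHz}.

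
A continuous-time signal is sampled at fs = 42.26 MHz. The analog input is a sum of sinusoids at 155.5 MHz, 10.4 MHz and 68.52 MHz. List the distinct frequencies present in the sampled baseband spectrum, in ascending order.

10.4 MHz, 13.54 MHz, 16 MHz

fs/2 = 21.13 MHz.
155.5 MHz mod fs = 28.72 MHz.
28.72 MHz > fs/2 = 21.13 MHz, folds to fs − 28.72 MHz = 13.54 MHz.
10.4 MHz ≤ fs/2 = 21.13 MHz, passes unchanged.
68.52 MHz mod fs = 26.26 MHz.
26.26 MHz > fs/2 = 21.13 MHz, folds to fs − 26.26 MHz = 16 MHz.
Distinct values: {10.4 MHz, 13.54 MHz, 16 MHz}.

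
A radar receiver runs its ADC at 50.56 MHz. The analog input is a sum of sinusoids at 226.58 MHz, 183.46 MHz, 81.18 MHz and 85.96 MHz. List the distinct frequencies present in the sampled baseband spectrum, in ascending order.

15.16 MHz, 18.78 MHz, 19.94 MHz, 24.34 MHz

fs/2 = 25.28 MHz.
226.58 MHz mod fs = 24.34 MHz.
24.34 MHz ≤ fs/2 = 25.28 MHz, appears at 24.34 MHz.
183.46 MHz mod fs = 31.78 MHz.
31.78 MHz > fs/2 = 25.28 MHz, folds to fs − 31.78 MHz = 18.78 MHz.
81.18 MHz mod fs = 30.62 MHz.
30.62 MHz > fs/2 = 25.28 MHz, folds to fs − 30.62 MHz = 19.94 MHz.
85.96 MHz mod fs = 35.4 MHz.
35.4 MHz > fs/2 = 25.28 MHz, folds to fs − 35.4 MHz = 15.16 MHz.
Distinct values: {15.16 MHz, 18.78 MHz, 19.94 MHz, 24.34 MHz}.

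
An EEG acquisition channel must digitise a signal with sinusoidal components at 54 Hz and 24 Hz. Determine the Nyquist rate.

Highest-frequency component: 54 Hz.
Nyquist rate = 2 × 54 Hz = 108 Hz.

108 Hz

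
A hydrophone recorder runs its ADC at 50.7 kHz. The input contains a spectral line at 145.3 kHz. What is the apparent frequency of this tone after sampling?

6.8 kHz

145.3 kHz mod fs = 43.9 kHz.
43.9 kHz > fs/2 = 25.35 kHz, folds to fs − 43.9 kHz = 6.8 kHz.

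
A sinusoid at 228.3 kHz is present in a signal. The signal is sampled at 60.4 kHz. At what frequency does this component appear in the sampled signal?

228.3 kHz mod fs = 47.1 kHz.
47.1 kHz > fs/2 = 30.2 kHz, folds to fs − 47.1 kHz = 13.3 kHz.

13.3 kHz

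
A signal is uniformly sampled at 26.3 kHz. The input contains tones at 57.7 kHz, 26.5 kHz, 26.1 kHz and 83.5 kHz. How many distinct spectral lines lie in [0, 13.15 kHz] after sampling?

3

fs/2 = 13.15 kHz.
57.7 kHz mod fs = 5.1 kHz.
5.1 kHz ≤ fs/2 = 13.15 kHz, appears at 5.1 kHz.
26.5 kHz mod fs = 0.2 kHz.
0.2 kHz ≤ fs/2 = 13.15 kHz, appears at 0.2 kHz.
26.1 kHz > fs/2 = 13.15 kHz, folds to fs − 26.1 kHz = 0.2 kHz.
83.5 kHz mod fs = 4.6 kHz.
4.6 kHz ≤ fs/2 = 13.15 kHz, appears at 4.6 kHz.
Distinct values: {0.2 kHz, 4.6 kHz, 5.1 kHz} → 3.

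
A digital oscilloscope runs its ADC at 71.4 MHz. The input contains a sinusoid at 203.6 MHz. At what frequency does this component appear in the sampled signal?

10.6 MHz

203.6 MHz mod fs = 60.8 MHz.
60.8 MHz > fs/2 = 35.7 MHz, folds to fs − 60.8 MHz = 10.6 MHz.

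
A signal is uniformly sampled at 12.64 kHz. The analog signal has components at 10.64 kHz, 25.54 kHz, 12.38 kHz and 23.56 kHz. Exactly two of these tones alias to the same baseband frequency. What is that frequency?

fs/2 = 6.32 kHz.
10.64 kHz > fs/2 = 6.32 kHz, folds to fs − 10.64 kHz = 2 kHz.
25.54 kHz mod fs = 0.26 kHz.
0.26 kHz ≤ fs/2 = 6.32 kHz, appears at 0.26 kHz.
12.38 kHz > fs/2 = 6.32 kHz, folds to fs − 12.38 kHz = 0.26 kHz.
23.56 kHz mod fs = 10.92 kHz.
10.92 kHz > fs/2 = 6.32 kHz, folds to fs − 10.92 kHz = 1.72 kHz.
12.38 kHz and 25.54 kHz both map to 0.26 kHz.

0.26 kHz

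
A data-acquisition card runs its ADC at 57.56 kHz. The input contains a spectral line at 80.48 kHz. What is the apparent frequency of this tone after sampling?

22.92 kHz

80.48 kHz mod fs = 22.92 kHz.
22.92 kHz ≤ fs/2 = 28.78 kHz, appears at 22.92 kHz.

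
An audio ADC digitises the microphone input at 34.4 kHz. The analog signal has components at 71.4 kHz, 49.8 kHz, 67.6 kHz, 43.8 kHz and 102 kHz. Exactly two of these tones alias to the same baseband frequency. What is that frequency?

1.2 kHz

fs/2 = 17.2 kHz.
71.4 kHz mod fs = 2.6 kHz.
2.6 kHz ≤ fs/2 = 17.2 kHz, appears at 2.6 kHz.
49.8 kHz mod fs = 15.4 kHz.
15.4 kHz ≤ fs/2 = 17.2 kHz, appears at 15.4 kHz.
67.6 kHz mod fs = 33.2 kHz.
33.2 kHz > fs/2 = 17.2 kHz, folds to fs − 33.2 kHz = 1.2 kHz.
43.8 kHz mod fs = 9.4 kHz.
9.4 kHz ≤ fs/2 = 17.2 kHz, appears at 9.4 kHz.
102 kHz mod fs = 33.2 kHz.
33.2 kHz > fs/2 = 17.2 kHz, folds to fs − 33.2 kHz = 1.2 kHz.
67.6 kHz and 102 kHz both map to 1.2 kHz.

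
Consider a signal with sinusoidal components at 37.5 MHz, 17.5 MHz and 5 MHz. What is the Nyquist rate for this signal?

75 MHz

Highest-frequency component: 37.5 MHz.
Nyquist rate = 2 × 37.5 MHz = 75 MHz.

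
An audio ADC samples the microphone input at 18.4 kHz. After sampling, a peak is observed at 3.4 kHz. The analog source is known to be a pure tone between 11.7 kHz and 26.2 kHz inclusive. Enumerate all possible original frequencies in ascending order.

15 kHz, 21.8 kHz

Frequencies that alias to 3.4 kHz are k·fs ± 3.4 kHz for integer k ≥ 0.
k=0: 3.4 kHz.
k=1: 15 kHz, 21.8 kHz.
k=2: 33.4 kHz, 40.2 kHz.
Within [11.7 kHz, 26.2 kHz]: 15 kHz, 21.8 kHz.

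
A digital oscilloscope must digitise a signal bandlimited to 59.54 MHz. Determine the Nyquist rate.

Nyquist rate = 2 × 59.54 MHz = 119.08 MHz.

119.08 MHz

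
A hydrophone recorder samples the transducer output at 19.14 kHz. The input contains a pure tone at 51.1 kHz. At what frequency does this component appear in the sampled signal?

51.1 kHz mod fs = 12.82 kHz.
12.82 kHz > fs/2 = 9.57 kHz, folds to fs − 12.82 kHz = 6.32 kHz.

6.32 kHz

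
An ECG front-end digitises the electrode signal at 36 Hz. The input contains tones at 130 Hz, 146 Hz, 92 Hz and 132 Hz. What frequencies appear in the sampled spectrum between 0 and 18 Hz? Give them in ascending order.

2 Hz, 12 Hz, 14 Hz, 16 Hz

fs/2 = 18 Hz.
130 Hz mod fs = 22 Hz.
22 Hz > fs/2 = 18 Hz, folds to fs − 22 Hz = 14 Hz.
146 Hz mod fs = 2 Hz.
2 Hz ≤ fs/2 = 18 Hz, appears at 2 Hz.
92 Hz mod fs = 20 Hz.
20 Hz > fs/2 = 18 Hz, folds to fs − 20 Hz = 16 Hz.
132 Hz mod fs = 24 Hz.
24 Hz > fs/2 = 18 Hz, folds to fs − 24 Hz = 12 Hz.
Distinct values: {2 Hz, 12 Hz, 14 Hz, 16 Hz}.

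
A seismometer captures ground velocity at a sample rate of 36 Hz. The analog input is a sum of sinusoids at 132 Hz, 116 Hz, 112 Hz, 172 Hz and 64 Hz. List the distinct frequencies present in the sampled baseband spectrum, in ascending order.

4 Hz, 8 Hz, 12 Hz

fs/2 = 18 Hz.
132 Hz mod fs = 24 Hz.
24 Hz > fs/2 = 18 Hz, folds to fs − 24 Hz = 12 Hz.
116 Hz mod fs = 8 Hz.
8 Hz ≤ fs/2 = 18 Hz, appears at 8 Hz.
112 Hz mod fs = 4 Hz.
4 Hz ≤ fs/2 = 18 Hz, appears at 4 Hz.
172 Hz mod fs = 28 Hz.
28 Hz > fs/2 = 18 Hz, folds to fs − 28 Hz = 8 Hz.
64 Hz mod fs = 28 Hz.
28 Hz > fs/2 = 18 Hz, folds to fs − 28 Hz = 8 Hz.
Distinct values: {4 Hz, 8 Hz, 12 Hz}.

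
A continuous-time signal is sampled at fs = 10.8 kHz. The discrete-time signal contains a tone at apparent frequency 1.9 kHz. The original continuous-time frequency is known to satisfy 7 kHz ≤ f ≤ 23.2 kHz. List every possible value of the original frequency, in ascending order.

8.9 kHz, 12.7 kHz, 19.7 kHz

Frequencies that alias to 1.9 kHz are k·fs ± 1.9 kHz for integer k ≥ 0.
k=0: 1.9 kHz.
k=1: 8.9 kHz, 12.7 kHz.
k=2: 19.7 kHz, 23.5 kHz.
k=3: 30.5 kHz, 34.3 kHz.
Within [7 kHz, 23.2 kHz]: 8.9 kHz, 12.7 kHz, 19.7 kHz.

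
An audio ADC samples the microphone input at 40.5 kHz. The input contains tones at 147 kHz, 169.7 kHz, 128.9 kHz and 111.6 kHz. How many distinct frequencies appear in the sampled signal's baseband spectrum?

4

fs/2 = 20.25 kHz.
147 kHz mod fs = 25.5 kHz.
25.5 kHz > fs/2 = 20.25 kHz, folds to fs − 25.5 kHz = 15 kHz.
169.7 kHz mod fs = 7.7 kHz.
7.7 kHz ≤ fs/2 = 20.25 kHz, appears at 7.7 kHz.
128.9 kHz mod fs = 7.4 kHz.
7.4 kHz ≤ fs/2 = 20.25 kHz, appears at 7.4 kHz.
111.6 kHz mod fs = 30.6 kHz.
30.6 kHz > fs/2 = 20.25 kHz, folds to fs − 30.6 kHz = 9.9 kHz.
Distinct values: {7.4 kHz, 7.7 kHz, 9.9 kHz, 15 kHz} → 4.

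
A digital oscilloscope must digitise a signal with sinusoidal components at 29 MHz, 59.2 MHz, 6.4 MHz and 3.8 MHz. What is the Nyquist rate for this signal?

Highest-frequency component: 59.2 MHz.
Nyquist rate = 2 × 59.2 MHz = 118.4 MHz.

118.4 MHz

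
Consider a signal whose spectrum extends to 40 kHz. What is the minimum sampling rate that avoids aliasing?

80 kHz

Nyquist rate = 2 × 40 kHz = 80 kHz.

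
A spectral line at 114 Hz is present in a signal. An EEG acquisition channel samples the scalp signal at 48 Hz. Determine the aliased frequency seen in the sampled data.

18 Hz

114 Hz mod fs = 18 Hz.
18 Hz ≤ fs/2 = 24 Hz, appears at 18 Hz.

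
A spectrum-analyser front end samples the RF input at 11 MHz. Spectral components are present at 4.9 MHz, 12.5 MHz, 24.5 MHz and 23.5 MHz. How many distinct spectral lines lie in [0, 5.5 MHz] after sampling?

fs/2 = 5.5 MHz.
4.9 MHz ≤ fs/2 = 5.5 MHz, passes unchanged.
12.5 MHz mod fs = 1.5 MHz.
1.5 MHz ≤ fs/2 = 5.5 MHz, appears at 1.5 MHz.
24.5 MHz mod fs = 2.5 MHz.
2.5 MHz ≤ fs/2 = 5.5 MHz, appears at 2.5 MHz.
23.5 MHz mod fs = 1.5 MHz.
1.5 MHz ≤ fs/2 = 5.5 MHz, appears at 1.5 MHz.
Distinct values: {1.5 MHz, 2.5 MHz, 4.9 MHz} → 3.

3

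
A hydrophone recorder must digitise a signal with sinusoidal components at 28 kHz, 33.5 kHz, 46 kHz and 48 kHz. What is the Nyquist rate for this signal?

Highest-frequency component: 48 kHz.
Nyquist rate = 2 × 48 kHz = 96 kHz.

96 kHz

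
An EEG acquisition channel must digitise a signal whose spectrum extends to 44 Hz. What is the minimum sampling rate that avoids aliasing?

Nyquist rate = 2 × 44 Hz = 88 Hz.

88 Hz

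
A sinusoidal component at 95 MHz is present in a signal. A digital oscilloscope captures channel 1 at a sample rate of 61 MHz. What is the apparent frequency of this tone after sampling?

95 MHz mod fs = 34 MHz.
34 MHz > fs/2 = 30.5 MHz, folds to fs − 34 MHz = 27 MHz.

27 MHz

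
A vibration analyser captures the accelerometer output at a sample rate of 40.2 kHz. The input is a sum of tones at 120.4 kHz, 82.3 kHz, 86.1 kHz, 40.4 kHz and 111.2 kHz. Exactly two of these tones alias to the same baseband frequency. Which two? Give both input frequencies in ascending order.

40.4 kHz, 120.4 kHz

fs/2 = 20.1 kHz.
120.4 kHz mod fs = 40 kHz.
40 kHz > fs/2 = 20.1 kHz, folds to fs − 40 kHz = 0.2 kHz.
82.3 kHz mod fs = 1.9 kHz.
1.9 kHz ≤ fs/2 = 20.1 kHz, appears at 1.9 kHz.
86.1 kHz mod fs = 5.7 kHz.
5.7 kHz ≤ fs/2 = 20.1 kHz, appears at 5.7 kHz.
40.4 kHz mod fs = 0.2 kHz.
0.2 kHz ≤ fs/2 = 20.1 kHz, appears at 0.2 kHz.
111.2 kHz mod fs = 30.8 kHz.
30.8 kHz > fs/2 = 20.1 kHz, folds to fs − 30.8 kHz = 9.4 kHz.
40.4 kHz and 120.4 kHz both map to 0.2 kHz.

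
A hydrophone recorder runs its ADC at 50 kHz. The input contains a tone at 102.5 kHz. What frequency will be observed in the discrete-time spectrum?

102.5 kHz mod fs = 2.5 kHz.
2.5 kHz ≤ fs/2 = 25 kHz, appears at 2.5 kHz.

2.5 kHz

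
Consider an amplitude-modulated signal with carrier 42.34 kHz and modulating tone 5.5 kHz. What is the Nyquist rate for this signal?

95.68 kHz

AM sidebands sit at fc ± fm = 36.84 kHz and 47.84 kHz.
Highest-frequency component: 47.84 kHz.
Nyquist rate = 2 × 47.84 kHz = 95.68 kHz.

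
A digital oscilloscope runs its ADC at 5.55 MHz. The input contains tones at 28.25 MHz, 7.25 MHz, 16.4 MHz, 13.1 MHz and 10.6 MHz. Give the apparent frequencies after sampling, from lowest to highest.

fs/2 = 2.775 MHz.
28.25 MHz mod fs = 0.5 MHz.
0.5 MHz ≤ fs/2 = 2.775 MHz, appears at 0.5 MHz.
7.25 MHz mod fs = 1.7 MHz.
1.7 MHz ≤ fs/2 = 2.775 MHz, appears at 1.7 MHz.
16.4 MHz mod fs = 5.3 MHz.
5.3 MHz > fs/2 = 2.775 MHz, folds to fs − 5.3 MHz = 0.25 MHz.
13.1 MHz mod fs = 2 MHz.
2 MHz ≤ fs/2 = 2.775 MHz, appears at 2 MHz.
10.6 MHz mod fs = 5.05 MHz.
5.05 MHz > fs/2 = 2.775 MHz, folds to fs − 5.05 MHz = 0.5 MHz.
Distinct values: {0.25 MHz, 0.5 MHz, 1.7 MHz, 2 MHz}.

0.25 MHz, 0.5 MHz, 1.7 MHz, 2 MHz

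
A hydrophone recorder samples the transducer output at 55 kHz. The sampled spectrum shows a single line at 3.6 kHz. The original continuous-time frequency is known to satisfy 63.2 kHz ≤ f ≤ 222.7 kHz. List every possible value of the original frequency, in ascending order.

Frequencies that alias to 3.6 kHz are k·fs ± 3.6 kHz for integer k ≥ 0.
k=0: 3.6 kHz.
k=1: 51.4 kHz, 58.6 kHz.
k=2: 106.4 kHz, 113.6 kHz.
k=3: 161.4 kHz, 168.6 kHz.
k=4: 216.4 kHz, 223.6 kHz.
k=5: 271.4 kHz, 278.6 kHz.
Within [63.2 kHz, 222.7 kHz]: 106.4 kHz, 113.6 kHz, 161.4 kHz, 168.6 kHz, 216.4 kHz.

106.4 kHz, 113.6 kHz, 161.4 kHz, 168.6 kHz, 216.4 kHz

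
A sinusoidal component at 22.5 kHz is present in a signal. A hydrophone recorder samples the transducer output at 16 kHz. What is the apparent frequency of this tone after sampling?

22.5 kHz mod fs = 6.5 kHz.
6.5 kHz ≤ fs/2 = 8 kHz, appears at 6.5 kHz.

6.5 kHz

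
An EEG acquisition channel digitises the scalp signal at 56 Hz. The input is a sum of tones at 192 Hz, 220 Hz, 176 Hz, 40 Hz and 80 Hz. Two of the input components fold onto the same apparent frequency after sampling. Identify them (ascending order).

80 Hz, 192 Hz

fs/2 = 28 Hz.
192 Hz mod fs = 24 Hz.
24 Hz ≤ fs/2 = 28 Hz, appears at 24 Hz.
220 Hz mod fs = 52 Hz.
52 Hz > fs/2 = 28 Hz, folds to fs − 52 Hz = 4 Hz.
176 Hz mod fs = 8 Hz.
8 Hz ≤ fs/2 = 28 Hz, appears at 8 Hz.
40 Hz > fs/2 = 28 Hz, folds to fs − 40 Hz = 16 Hz.
80 Hz mod fs = 24 Hz.
24 Hz ≤ fs/2 = 28 Hz, appears at 24 Hz.
80 Hz and 192 Hz both map to 24 Hz.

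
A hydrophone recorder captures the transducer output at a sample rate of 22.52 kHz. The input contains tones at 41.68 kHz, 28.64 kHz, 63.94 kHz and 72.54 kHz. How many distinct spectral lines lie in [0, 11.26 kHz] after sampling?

4

fs/2 = 11.26 kHz.
41.68 kHz mod fs = 19.16 kHz.
19.16 kHz > fs/2 = 11.26 kHz, folds to fs − 19.16 kHz = 3.36 kHz.
28.64 kHz mod fs = 6.12 kHz.
6.12 kHz ≤ fs/2 = 11.26 kHz, appears at 6.12 kHz.
63.94 kHz mod fs = 18.9 kHz.
18.9 kHz > fs/2 = 11.26 kHz, folds to fs − 18.9 kHz = 3.62 kHz.
72.54 kHz mod fs = 4.98 kHz.
4.98 kHz ≤ fs/2 = 11.26 kHz, appears at 4.98 kHz.
Distinct values: {3.36 kHz, 3.62 kHz, 4.98 kHz, 6.12 kHz} → 4.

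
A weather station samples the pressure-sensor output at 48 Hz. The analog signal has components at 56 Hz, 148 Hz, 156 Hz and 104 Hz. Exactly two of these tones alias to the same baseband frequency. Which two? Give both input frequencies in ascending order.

fs/2 = 24 Hz.
56 Hz mod fs = 8 Hz.
8 Hz ≤ fs/2 = 24 Hz, appears at 8 Hz.
148 Hz mod fs = 4 Hz.
4 Hz ≤ fs/2 = 24 Hz, appears at 4 Hz.
156 Hz mod fs = 12 Hz.
12 Hz ≤ fs/2 = 24 Hz, appears at 12 Hz.
104 Hz mod fs = 8 Hz.
8 Hz ≤ fs/2 = 24 Hz, appears at 8 Hz.
56 Hz and 104 Hz both map to 8 Hz.

56 Hz, 104 Hz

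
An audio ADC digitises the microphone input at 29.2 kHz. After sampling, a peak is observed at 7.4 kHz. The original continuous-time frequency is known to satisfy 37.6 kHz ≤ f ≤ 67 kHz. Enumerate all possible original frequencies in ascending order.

Frequencies that alias to 7.4 kHz are k·fs ± 7.4 kHz for integer k ≥ 0.
k=0: 7.4 kHz.
k=1: 21.8 kHz, 36.6 kHz.
k=2: 51 kHz, 65.8 kHz.
k=3: 80.2 kHz, 95 kHz.
Within [37.6 kHz, 67 kHz]: 51 kHz, 65.8 kHz.

51 kHz, 65.8 kHz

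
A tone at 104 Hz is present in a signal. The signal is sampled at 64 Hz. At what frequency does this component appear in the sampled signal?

104 Hz mod fs = 40 Hz.
40 Hz > fs/2 = 32 Hz, folds to fs − 40 Hz = 24 Hz.

24 Hz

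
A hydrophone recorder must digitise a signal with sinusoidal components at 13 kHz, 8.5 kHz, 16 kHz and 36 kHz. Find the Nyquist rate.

Highest-frequency component: 36 kHz.
Nyquist rate = 2 × 36 kHz = 72 kHz.

72 kHz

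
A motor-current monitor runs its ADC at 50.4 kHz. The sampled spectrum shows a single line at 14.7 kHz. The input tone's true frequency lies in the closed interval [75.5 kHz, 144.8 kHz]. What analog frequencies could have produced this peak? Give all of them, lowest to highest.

Frequencies that alias to 14.7 kHz are k·fs ± 14.7 kHz for integer k ≥ 0.
k=0: 14.7 kHz.
k=1: 35.7 kHz, 65.1 kHz.
k=2: 86.1 kHz, 115.5 kHz.
k=3: 136.5 kHz, 165.9 kHz.
k=4: 186.9 kHz, 216.3 kHz.
Within [75.5 kHz, 144.8 kHz]: 86.1 kHz, 115.5 kHz, 136.5 kHz.

86.1 kHz, 115.5 kHz, 136.5 kHz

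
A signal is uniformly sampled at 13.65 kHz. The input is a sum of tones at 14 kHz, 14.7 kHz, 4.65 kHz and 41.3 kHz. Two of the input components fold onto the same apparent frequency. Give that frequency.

0.35 kHz

fs/2 = 6.825 kHz.
14 kHz mod fs = 0.35 kHz.
0.35 kHz ≤ fs/2 = 6.825 kHz, appears at 0.35 kHz.
14.7 kHz mod fs = 1.05 kHz.
1.05 kHz ≤ fs/2 = 6.825 kHz, appears at 1.05 kHz.
4.65 kHz ≤ fs/2 = 6.825 kHz, passes unchanged.
41.3 kHz mod fs = 0.35 kHz.
0.35 kHz ≤ fs/2 = 6.825 kHz, appears at 0.35 kHz.
14 kHz and 41.3 kHz both map to 0.35 kHz.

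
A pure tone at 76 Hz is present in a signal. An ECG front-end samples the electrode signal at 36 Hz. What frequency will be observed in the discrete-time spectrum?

4 Hz

76 Hz mod fs = 4 Hz.
4 Hz ≤ fs/2 = 18 Hz, appears at 4 Hz.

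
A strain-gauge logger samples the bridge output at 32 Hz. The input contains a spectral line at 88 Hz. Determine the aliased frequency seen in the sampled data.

8 Hz

88 Hz mod fs = 24 Hz.
24 Hz > fs/2 = 16 Hz, folds to fs − 24 Hz = 8 Hz.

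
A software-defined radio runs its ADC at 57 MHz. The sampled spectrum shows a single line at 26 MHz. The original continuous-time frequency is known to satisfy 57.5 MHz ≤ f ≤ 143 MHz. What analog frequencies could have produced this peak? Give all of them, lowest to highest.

83 MHz, 88 MHz, 140 MHz

Frequencies that alias to 26 MHz are k·fs ± 26 MHz for integer k ≥ 0.
k=0: 26 MHz.
k=1: 31 MHz, 83 MHz.
k=2: 88 MHz, 140 MHz.
k=3: 145 MHz, 197 MHz.
Within [57.5 MHz, 143 MHz]: 83 MHz, 88 MHz, 140 MHz.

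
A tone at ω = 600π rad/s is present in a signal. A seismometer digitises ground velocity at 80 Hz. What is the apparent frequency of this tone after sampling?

20 Hz

ω = 600π rad/s → f = ω/(2π) = 300 Hz.
300 Hz mod fs = 60 Hz.
60 Hz > fs/2 = 40 Hz, folds to fs − 60 Hz = 20 Hz.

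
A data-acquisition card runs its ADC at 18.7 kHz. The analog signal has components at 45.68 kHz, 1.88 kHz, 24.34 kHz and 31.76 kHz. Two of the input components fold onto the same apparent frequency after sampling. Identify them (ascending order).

24.34 kHz, 31.76 kHz

fs/2 = 9.35 kHz.
45.68 kHz mod fs = 8.28 kHz.
8.28 kHz ≤ fs/2 = 9.35 kHz, appears at 8.28 kHz.
1.88 kHz ≤ fs/2 = 9.35 kHz, passes unchanged.
24.34 kHz mod fs = 5.64 kHz.
5.64 kHz ≤ fs/2 = 9.35 kHz, appears at 5.64 kHz.
31.76 kHz mod fs = 13.06 kHz.
13.06 kHz > fs/2 = 9.35 kHz, folds to fs − 13.06 kHz = 5.64 kHz.
24.34 kHz and 31.76 kHz both map to 5.64 kHz.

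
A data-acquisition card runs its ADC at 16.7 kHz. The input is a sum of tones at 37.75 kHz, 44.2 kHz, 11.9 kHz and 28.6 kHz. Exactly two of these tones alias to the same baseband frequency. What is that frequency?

4.8 kHz

fs/2 = 8.35 kHz.
37.75 kHz mod fs = 4.35 kHz.
4.35 kHz ≤ fs/2 = 8.35 kHz, appears at 4.35 kHz.
44.2 kHz mod fs = 10.8 kHz.
10.8 kHz > fs/2 = 8.35 kHz, folds to fs − 10.8 kHz = 5.9 kHz.
11.9 kHz > fs/2 = 8.35 kHz, folds to fs − 11.9 kHz = 4.8 kHz.
28.6 kHz mod fs = 11.9 kHz.
11.9 kHz > fs/2 = 8.35 kHz, folds to fs − 11.9 kHz = 4.8 kHz.
11.9 kHz and 28.6 kHz both map to 4.8 kHz.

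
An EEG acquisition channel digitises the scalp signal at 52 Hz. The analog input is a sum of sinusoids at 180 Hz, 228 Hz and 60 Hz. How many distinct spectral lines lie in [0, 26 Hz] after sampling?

fs/2 = 26 Hz.
180 Hz mod fs = 24 Hz.
24 Hz ≤ fs/2 = 26 Hz, appears at 24 Hz.
228 Hz mod fs = 20 Hz.
20 Hz ≤ fs/2 = 26 Hz, appears at 20 Hz.
60 Hz mod fs = 8 Hz.
8 Hz ≤ fs/2 = 26 Hz, appears at 8 Hz.
Distinct values: {8 Hz, 20 Hz, 24 Hz} → 3.

3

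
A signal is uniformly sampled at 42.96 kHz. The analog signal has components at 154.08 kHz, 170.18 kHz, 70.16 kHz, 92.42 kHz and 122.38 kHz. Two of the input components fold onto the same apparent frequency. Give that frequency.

fs/2 = 21.48 kHz.
154.08 kHz mod fs = 25.2 kHz.
25.2 kHz > fs/2 = 21.48 kHz, folds to fs − 25.2 kHz = 17.76 kHz.
170.18 kHz mod fs = 41.3 kHz.
41.3 kHz > fs/2 = 21.48 kHz, folds to fs − 41.3 kHz = 1.66 kHz.
70.16 kHz mod fs = 27.2 kHz.
27.2 kHz > fs/2 = 21.48 kHz, folds to fs − 27.2 kHz = 15.76 kHz.
92.42 kHz mod fs = 6.5 kHz.
6.5 kHz ≤ fs/2 = 21.48 kHz, appears at 6.5 kHz.
122.38 kHz mod fs = 36.46 kHz.
36.46 kHz > fs/2 = 21.48 kHz, folds to fs − 36.46 kHz = 6.5 kHz.
92.42 kHz and 122.38 kHz both map to 6.5 kHz.

6.5 kHz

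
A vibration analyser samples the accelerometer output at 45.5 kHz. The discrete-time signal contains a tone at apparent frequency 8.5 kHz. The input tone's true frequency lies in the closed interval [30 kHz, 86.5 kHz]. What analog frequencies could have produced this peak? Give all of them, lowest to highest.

Frequencies that alias to 8.5 kHz are k·fs ± 8.5 kHz for integer k ≥ 0.
k=0: 8.5 kHz.
k=1: 37 kHz, 54 kHz.
k=2: 82.5 kHz, 99.5 kHz.
k=3: 128 kHz, 145 kHz.
Within [30 kHz, 86.5 kHz]: 37 kHz, 54 kHz, 82.5 kHz.

37 kHz, 54 kHz, 82.5 kHz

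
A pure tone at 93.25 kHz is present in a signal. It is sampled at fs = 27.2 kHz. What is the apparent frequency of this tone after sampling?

11.65 kHz

93.25 kHz mod fs = 11.65 kHz.
11.65 kHz ≤ fs/2 = 13.6 kHz, appears at 11.65 kHz.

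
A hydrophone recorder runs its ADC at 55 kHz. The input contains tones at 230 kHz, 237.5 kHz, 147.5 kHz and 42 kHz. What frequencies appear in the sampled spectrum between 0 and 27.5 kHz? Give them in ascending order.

fs/2 = 27.5 kHz.
230 kHz mod fs = 10 kHz.
10 kHz ≤ fs/2 = 27.5 kHz, appears at 10 kHz.
237.5 kHz mod fs = 17.5 kHz.
17.5 kHz ≤ fs/2 = 27.5 kHz, appears at 17.5 kHz.
147.5 kHz mod fs = 37.5 kHz.
37.5 kHz > fs/2 = 27.5 kHz, folds to fs − 37.5 kHz = 17.5 kHz.
42 kHz > fs/2 = 27.5 kHz, folds to fs − 42 kHz = 13 kHz.
Distinct values: {10 kHz, 13 kHz, 17.5 kHz}.

10 kHz, 13 kHz, 17.5 kHz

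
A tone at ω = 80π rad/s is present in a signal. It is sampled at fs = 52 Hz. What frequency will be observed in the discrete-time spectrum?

ω = 80π rad/s → f = ω/(2π) = 40 Hz.
40 Hz > fs/2 = 26 Hz, folds to fs − 40 Hz = 12 Hz.

12 Hz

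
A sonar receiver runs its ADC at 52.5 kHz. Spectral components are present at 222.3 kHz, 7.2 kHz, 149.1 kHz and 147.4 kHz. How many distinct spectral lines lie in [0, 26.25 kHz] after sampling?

fs/2 = 26.25 kHz.
222.3 kHz mod fs = 12.3 kHz.
12.3 kHz ≤ fs/2 = 26.25 kHz, appears at 12.3 kHz.
7.2 kHz ≤ fs/2 = 26.25 kHz, passes unchanged.
149.1 kHz mod fs = 44.1 kHz.
44.1 kHz > fs/2 = 26.25 kHz, folds to fs − 44.1 kHz = 8.4 kHz.
147.4 kHz mod fs = 42.4 kHz.
42.4 kHz > fs/2 = 26.25 kHz, folds to fs − 42.4 kHz = 10.1 kHz.
Distinct values: {7.2 kHz, 8.4 kHz, 10.1 kHz, 12.3 kHz} → 4.

4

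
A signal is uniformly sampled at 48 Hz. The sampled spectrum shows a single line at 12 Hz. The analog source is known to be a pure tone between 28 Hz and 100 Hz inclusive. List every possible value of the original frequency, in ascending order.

Frequencies that alias to 12 Hz are k·fs ± 12 Hz for integer k ≥ 0.
k=0: 12 Hz.
k=1: 36 Hz, 60 Hz.
k=2: 84 Hz, 108 Hz.
k=3: 132 Hz, 156 Hz.
Within [28 Hz, 100 Hz]: 36 Hz, 60 Hz, 84 Hz.

36 Hz, 60 Hz, 84 Hz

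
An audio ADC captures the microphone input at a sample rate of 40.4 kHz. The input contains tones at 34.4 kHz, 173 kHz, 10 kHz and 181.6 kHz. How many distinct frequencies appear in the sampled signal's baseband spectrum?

fs/2 = 20.2 kHz.
34.4 kHz > fs/2 = 20.2 kHz, folds to fs − 34.4 kHz = 6 kHz.
173 kHz mod fs = 11.4 kHz.
11.4 kHz ≤ fs/2 = 20.2 kHz, appears at 11.4 kHz.
10 kHz ≤ fs/2 = 20.2 kHz, passes unchanged.
181.6 kHz mod fs = 20 kHz.
20 kHz ≤ fs/2 = 20.2 kHz, appears at 20 kHz.
Distinct values: {6 kHz, 10 kHz, 11.4 kHz, 20 kHz} → 4.

4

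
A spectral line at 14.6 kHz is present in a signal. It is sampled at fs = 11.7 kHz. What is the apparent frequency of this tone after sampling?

2.9 kHz

14.6 kHz mod fs = 2.9 kHz.
2.9 kHz ≤ fs/2 = 5.85 kHz, appears at 2.9 kHz.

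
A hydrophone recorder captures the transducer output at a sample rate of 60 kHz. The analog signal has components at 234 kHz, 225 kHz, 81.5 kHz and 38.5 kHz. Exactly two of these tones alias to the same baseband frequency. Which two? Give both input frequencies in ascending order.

fs/2 = 30 kHz.
234 kHz mod fs = 54 kHz.
54 kHz > fs/2 = 30 kHz, folds to fs − 54 kHz = 6 kHz.
225 kHz mod fs = 45 kHz.
45 kHz > fs/2 = 30 kHz, folds to fs − 45 kHz = 15 kHz.
81.5 kHz mod fs = 21.5 kHz.
21.5 kHz ≤ fs/2 = 30 kHz, appears at 21.5 kHz.
38.5 kHz > fs/2 = 30 kHz, folds to fs − 38.5 kHz = 21.5 kHz.
38.5 kHz and 81.5 kHz both map to 21.5 kHz.

38.5 kHz, 81.5 kHz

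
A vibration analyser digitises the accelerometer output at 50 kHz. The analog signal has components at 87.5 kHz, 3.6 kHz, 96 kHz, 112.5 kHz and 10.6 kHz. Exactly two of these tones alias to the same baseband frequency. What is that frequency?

fs/2 = 25 kHz.
87.5 kHz mod fs = 37.5 kHz.
37.5 kHz > fs/2 = 25 kHz, folds to fs − 37.5 kHz = 12.5 kHz.
3.6 kHz ≤ fs/2 = 25 kHz, passes unchanged.
96 kHz mod fs = 46 kHz.
46 kHz > fs/2 = 25 kHz, folds to fs − 46 kHz = 4 kHz.
112.5 kHz mod fs = 12.5 kHz.
12.5 kHz ≤ fs/2 = 25 kHz, appears at 12.5 kHz.
10.6 kHz ≤ fs/2 = 25 kHz, passes unchanged.
87.5 kHz and 112.5 kHz both map to 12.5 kHz.

12.5 kHz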